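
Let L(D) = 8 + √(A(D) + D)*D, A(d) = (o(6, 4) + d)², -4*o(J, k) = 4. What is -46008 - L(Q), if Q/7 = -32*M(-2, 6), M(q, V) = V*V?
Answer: -46016 + 8064*√65036161 ≈ 6.4986e+7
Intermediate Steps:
o(J, k) = -1 (o(J, k) = -¼*4 = -1)
M(q, V) = V²
A(d) = (-1 + d)²
Q = -8064 (Q = 7*(-32*6²) = 7*(-32*36) = 7*(-1152) = -8064)
L(D) = 8 + D*√(D + (-1 + D)²) (L(D) = 8 + √((-1 + D)² + D)*D = 8 + √(D + (-1 + D)²)*D = 8 + D*√(D + (-1 + D)²))
-46008 - L(Q) = -46008 - (8 - 8064*√(-8064 + (-1 - 8064)²)) = -46008 - (8 - 8064*√(-8064 + (-8065)²)) = -46008 - (8 - 8064*√(-8064 + 65044225)) = -46008 - (8 - 8064*√65036161) = -46008 + (-8 + 8064*√65036161) = -46016 + 8064*√65036161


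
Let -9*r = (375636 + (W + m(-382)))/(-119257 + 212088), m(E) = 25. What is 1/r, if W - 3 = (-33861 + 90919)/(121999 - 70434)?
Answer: -43081474635/19371171218 ≈ -2.2240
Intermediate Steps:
W = 211753/51565 (W = 3 + (-33861 + 90919)/(121999 - 70434) = 3 + 57058/51565 = 211753/51565 ≈ 4.1065)
r = -19371171218/43081474635 (r = -(375636 + (211753/51565 + 25))/(9*(-119257 + 212088)) = -(375636 + 1500878/51565)/(9*92831) = -19371171218/(464085*92831) = -1/9*19371171218/4786830515 = -19371171218/43081474635 ≈ -0.44964)
1/r = 1/(-19371171218/43081474635) = -43081474635/19371171218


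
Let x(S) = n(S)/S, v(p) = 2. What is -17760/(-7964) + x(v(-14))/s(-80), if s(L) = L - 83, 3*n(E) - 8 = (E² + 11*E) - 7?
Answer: 1429521/649066 ≈ 2.2024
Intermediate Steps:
n(E) = ⅓ + E²/3 + 11*E/3 (n(E) = 8/3 + ((E² + 11*E) - 7)/3 = 8/3 + (-7 + E² + 11*E)/3 = 8/3 + (-7/3 + E²/3 + 11*E/3) = ⅓ + E²/3 + 11*E/3)
s(L) = -83 + L
x(S) = (⅓ + S²/3 + 11*S/3)/S
-17760/(-7964) + x(v(-14))/s(-80) = -17760/(-7964) + ((⅓)*(1 + 2² + 11*2)/2)/(-83 - 80) = -17760*(-1/7964) + ((⅓)*(½)*(1 + 4 + 22))/(-163) = 4440/1991 + ((⅓)*(½)*27)*(-1/163) = 4440/1991 + (9/2)*(-1/163) = 4440/1991 - 9/326 = 1429521/649066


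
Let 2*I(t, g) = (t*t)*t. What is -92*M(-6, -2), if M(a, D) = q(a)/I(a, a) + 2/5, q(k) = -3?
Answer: -1771/45 ≈ -39.356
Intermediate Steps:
I(t, g) = t**3/2 (I(t, g) = ((t*t)*t)/2 = (t**2*t)/2 = t**3/2)
M(a, D) = 2/5 - 6/a**3 (M(a, D) = -3*2/a**3 + 2/5 = -6/a**3 + 2*(1/5) = -6/a**3 + 2/5 = 2/5 - 6/a**3)
-92*M(-6, -2) = -92*(2/5 - 6/(-6)**3) = -92*(2/5 - 6*(-1/216)) = -92*(2/5 + 1/36) = -92*77/180 = -1771/45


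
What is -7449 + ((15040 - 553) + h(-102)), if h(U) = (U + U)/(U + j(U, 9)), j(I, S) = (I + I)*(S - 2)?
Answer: 105572/15 ≈ 7038.1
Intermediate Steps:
j(I, S) = 2*I*(-2 + S) (j(I, S) = (2*I)*(-2 + S) = 2*I*(-2 + S))
h(U) = 2/15 (h(U) = (U + U)/(U + 2*U*(-2 + 9)) = (2*U)/(U + 2*U*7) = (2*U)/(U + 14*U) = (2*U)/((15*U)) = (2*U)*(1/(15*U)) = 2/15)
-7449 + ((15040 - 553) + h(-102)) = -7449 + ((15040 - 553) + 2/15) = -7449 + (14487 + 2/15) = -7449 + 217307/15 = 105572/15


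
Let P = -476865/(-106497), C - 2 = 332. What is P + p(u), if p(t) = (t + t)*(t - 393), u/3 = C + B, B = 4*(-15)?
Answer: 8345583893/11833 ≈ 7.0528e+5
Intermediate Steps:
C = 334 (C = 2 + 332 = 334)
B = -60
u = 822 (u = 3*(334 - 60) = 3*274 = 822)
p(t) = 2*t*(-393 + t) (p(t) = (2*t)*(-393 + t) = 2*t*(-393 + t))
P = 52985/11833 (P = -476865*(-1/106497) = 52985/11833 ≈ 4.4777)
P + p(u) = 52985/11833 + 2*822*(-393 + 822) = 52985/11833 + 2*822*429 = 52985/11833 + 705276 = 8345583893/11833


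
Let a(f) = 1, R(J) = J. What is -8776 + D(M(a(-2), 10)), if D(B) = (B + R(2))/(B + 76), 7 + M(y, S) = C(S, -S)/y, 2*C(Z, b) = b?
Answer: -280837/32 ≈ -8776.2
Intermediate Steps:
C(Z, b) = b/2
M(y, S) = -7 - S/(2*y) (M(y, S) = -7 + ((-S)/2)/y = -7 + (-S/2)/y = -7 - S/(2*y))
D(B) = (2 + B)/(76 + B) (D(B) = (B + 2)/(B + 76) = (2 + B)/(76 + B))
-8776 + D(M(a(-2), 10)) = -8776 + (2 + (-7 - 1/2*10/1))/(76 + (-7 - 1/2*10/1)) = -8776 + (2 + (-7 - 1/2*10*1))/(76 + (-7 - 1/2*10*1)) = -8776 + (2 + (-7 - 5))/(76 + (-7 - 5)) = -8776 + (2 - 12)/(76 - 12) = -8776 - 10/64 = -8776 + (1/64)*(-10) = -8776 - 5/32 = -280837/32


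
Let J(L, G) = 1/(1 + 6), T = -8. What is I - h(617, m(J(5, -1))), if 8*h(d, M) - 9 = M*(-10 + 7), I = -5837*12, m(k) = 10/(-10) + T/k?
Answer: -140133/2 ≈ -70067.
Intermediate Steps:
J(L, G) = ⅐ (J(L, G) = 1/7 = ⅐)
m(k) = -1 - 8/k (m(k) = 10/(-10) - 8/k = 10*(-⅒) - 8/k = -1 - 8/k)
I = -70044
h(d, M) = 9/8 - 3*M/8 (h(d, M) = 9/8 + (M*(-10 + 7))/8 = 9/8 + (M*(-3))/8 = 9/8 + (-3*M)/8 = 9/8 - 3*M/8)
I - h(617, m(J(5, -1))) = -70044 - (9/8 - 3*(-8 - 1*⅐)/(8*⅐)) = -70044 - (9/8 - 21*(-8 - ⅐)/8) = -70044 - (9/8 - 21*(-57)/(8*7)) = -70044 - (9/8 - 3/8*(-57)) = -70044 - (9/8 + 171/8) = -70044 - 1*45/2 = -70044 - 45/2 = -140133/2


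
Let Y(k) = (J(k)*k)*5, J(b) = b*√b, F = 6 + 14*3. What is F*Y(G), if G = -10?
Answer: 24000*I*√10 ≈ 75895.0*I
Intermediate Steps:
F = 48 (F = 6 + 42 = 48)
J(b) = b^(3/2)
Y(k) = 5*k^(5/2) (Y(k) = (k^(3/2)*k)*5 = k^(5/2)*5 = 5*k^(5/2))
F*Y(G) = 48*(5*(-10)^(5/2)) = 48*(5*(100*I*√10)) = 48*(500*I*√10) = 24000*I*√10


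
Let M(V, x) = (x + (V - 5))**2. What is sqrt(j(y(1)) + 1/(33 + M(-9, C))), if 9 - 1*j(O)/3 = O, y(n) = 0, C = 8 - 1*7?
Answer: sqrt(1101910)/202 ≈ 5.1966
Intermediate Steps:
C = 1 (C = 8 - 7 = 1)
j(O) = 27 - 3*O
M(V, x) = (-5 + V + x)**2 (M(V, x) = (x + (-5 + V))**2 = (-5 + V + x)**2)
sqrt(j(y(1)) + 1/(33 + M(-9, C))) = sqrt((27 - 3*0) + 1/(33 + (-5 - 9 + 1)**2)) = sqrt((27 + 0) + 1/(33 + (-13)**2)) = sqrt(27 + 1/(33 + 169)) = sqrt(27 + 1/202) = sqrt(5455/202) = sqrt(1101910)/202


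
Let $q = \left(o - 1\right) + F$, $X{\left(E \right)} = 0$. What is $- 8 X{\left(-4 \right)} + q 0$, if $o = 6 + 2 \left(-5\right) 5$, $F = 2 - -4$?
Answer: $0$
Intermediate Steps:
$F = 6$ ($F = 2 + 4 = 6$)
$o = -44$ ($o = 6 - 50 = -44$)
$q = -39$ ($q = \left(-44 - 1\right) + 6 = -45 + 6 = -39$)
$- 8 X{\left(-4 \right)} + q 0 = \left(-8\right) 0 - 0 = 0 + 0 = 0$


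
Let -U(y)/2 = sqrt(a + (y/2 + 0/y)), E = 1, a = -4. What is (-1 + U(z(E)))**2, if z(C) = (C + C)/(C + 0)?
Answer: -11 + 4*I*sqrt(3) ≈ -11.0 + 6.9282*I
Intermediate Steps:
z(C) = 2 (z(C) = (2*C)/C = 2)
U(y) = -2*sqrt(-4 + y/2) (U(y) = -2*sqrt(-4 + (y/2 + 0/y)) = -2*sqrt(-4 + (y*(1/2) + 0)) = -2*sqrt(-4 + (y/2 + 0)) = -2*sqrt(-4 + y/2))
(-1 + U(z(E)))**2 = (-1 - sqrt(-16 + 2*2))**2 = (-1 - sqrt(-16 + 4))**2 = (-1 - sqrt(-12))**2 = (-1 - 2*I*sqrt(3))**2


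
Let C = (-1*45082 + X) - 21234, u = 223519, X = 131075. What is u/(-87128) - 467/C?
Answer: -14515555697/5642322152 ≈ -2.5726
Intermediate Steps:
C = 64759 (C = (-1*45082 + 131075) - 21234 = (-45082 + 131075) - 21234 = 85993 - 21234 = 64759)
u/(-87128) - 467/C = 223519/(-87128) - 467/64759 = 223519*(-1/87128) - 467*1/64759 = -223519/87128 - 467/64759 = -14515555697/5642322152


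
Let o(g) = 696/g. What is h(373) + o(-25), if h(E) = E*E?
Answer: 3477529/25 ≈ 1.3910e+5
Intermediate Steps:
h(E) = E**2
h(373) + o(-25) = 373**2 + 696/(-25) = 139129 + 696*(-1/25) = 139129 - 696/25 = 3477529/25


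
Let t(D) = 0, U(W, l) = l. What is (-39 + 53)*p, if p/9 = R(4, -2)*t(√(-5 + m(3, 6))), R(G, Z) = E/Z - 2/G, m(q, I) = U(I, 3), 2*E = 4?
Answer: 0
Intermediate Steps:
E = 2 (E = (½)*4 = 2)
m(q, I) = 3
R(G, Z) = -2/G + 2/Z (R(G, Z) = 2/Z - 2/G = -2/G + 2/Z)
p = 0 (p = 9*((-2/4 + 2/(-2))*0) = 9*((-2*¼ + 2*(-½))*0) = 9*((-½ - 1)*0) = 9*(-3/2*0) = 9*0 = 0)
(-39 + 53)*p = (-39 + 53)*0 = 14*0 = 0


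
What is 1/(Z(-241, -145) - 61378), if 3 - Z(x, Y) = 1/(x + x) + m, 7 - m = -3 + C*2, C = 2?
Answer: -482/29585641 ≈ -1.6292e-5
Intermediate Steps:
m = 6 (m = 7 - (-3 + 2*2) = 7 - (-3 + 4) = 7 - 1*1 = 7 - 1 = 6)
Z(x, Y) = -3 - 1/(2*x) (Z(x, Y) = 3 - (1/(x + x) + 6) = 3 - (1/(2*x) + 6) = 3 - (6 + 1/(2*x)) = 3 + (-6 - 1/(2*x)) = -3 - 1/(2*x))
1/(Z(-241, -145) - 61378) = 1/((-3 - ½/(-241)) - 61378) = 1/((-3 - ½*(-1/241)) - 61378) = 1/((-3 + 1/482) - 61378) = 1/(-1445/482 - 61378) = 1/(-29585641/482) = -482/29585641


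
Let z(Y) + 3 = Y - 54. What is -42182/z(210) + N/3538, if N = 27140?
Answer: -72543748/270657 ≈ -268.03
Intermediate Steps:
z(Y) = -57 + Y (z(Y) = -3 + (Y - 54) = -3 + (-54 + Y) = -57 + Y)
-42182/z(210) + N/3538 = -42182/(-57 + 210) + 27140/3538 = -42182/153 + 27140*(1/3538) = -42182*1/153 + 13570/1769 = -42182/153 + 13570/1769 = -72543748/270657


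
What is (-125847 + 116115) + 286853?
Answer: 277121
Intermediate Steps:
(-125847 + 116115) + 286853 = -9732 + 286853 = 277121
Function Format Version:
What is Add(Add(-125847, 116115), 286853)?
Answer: 277121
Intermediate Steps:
Add(Add(-125847, 116115), 286853) = Add(-9732, 286853) = 277121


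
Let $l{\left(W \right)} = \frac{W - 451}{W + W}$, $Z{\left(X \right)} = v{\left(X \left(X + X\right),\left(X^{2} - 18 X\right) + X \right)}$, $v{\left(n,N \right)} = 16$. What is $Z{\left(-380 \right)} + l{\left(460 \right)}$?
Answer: $\frac{14729}{920} \approx 16.01$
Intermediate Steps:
$Z{\left(X \right)} = 16$
$l{\left(W \right)} = \frac{-451 + W}{2 W}$
$Z{\left(-380 \right)} + l{\left(460 \right)} = 16 + \frac{-451 + 460}{2 \cdot 460} = 16 + \frac{1}{2} \cdot \frac{1}{460} \cdot 9 = 16 + \frac{9}{920} = \frac{14729}{920}$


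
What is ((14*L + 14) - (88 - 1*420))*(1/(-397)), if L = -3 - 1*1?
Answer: -290/397 ≈ -0.73048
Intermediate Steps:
L = -4 (L = -3 - 1 = -4)
((14*L + 14) - (88 - 1*420))*(1/(-397)) = ((14*(-4) + 14) - (88 - 1*420))*(1/(-397)) = ((-56 + 14) - (88 - 420))*(1*(-1/397)) = (-42 - 1*(-332))*(-1/397) = (-42 + 332)*(-1/397) = 290*(-1/397) = -290/397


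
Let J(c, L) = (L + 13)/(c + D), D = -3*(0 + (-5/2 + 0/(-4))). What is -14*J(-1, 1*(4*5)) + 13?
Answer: -755/13 ≈ -58.077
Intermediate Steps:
D = 15/2 (D = -3*(0 + (-5*½ + 0*(-¼))) = -3*(0 + (-5/2 + 0)) = -3*(0 - 5/2) = -3*(-5/2) = 15/2 ≈ 7.5000)
J(c, L) = (13 + L)/(15/2 + c) (J(c, L) = (L + 13)/(c + 15/2) = (13 + L)/(15/2 + c))
-14*J(-1, 1*(4*5)) + 13 = -28*(13 + 1*(4*5))/(15 + 2*(-1)) + 13 = -28*(13 + 1*20)/(15 - 2) + 13 = -28*(13 + 20)/13 + 13 = -28*33/13 + 13 = -14*66/13 + 13 = -924/13 + 13 = -755/13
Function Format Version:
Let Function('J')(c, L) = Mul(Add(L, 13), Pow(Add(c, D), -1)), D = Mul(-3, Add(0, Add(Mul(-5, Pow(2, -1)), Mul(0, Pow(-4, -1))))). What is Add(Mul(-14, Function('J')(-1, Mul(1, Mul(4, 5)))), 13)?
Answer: Rational(-755, 13) ≈ -58.077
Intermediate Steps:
D = Rational(15, 2) (D = Mul(-3, Add(0, Add(Mul(-5, Rational(1, 2)), Mul(0, Rational(-1, 4))))) = Mul(-3, Add(0, Add(Rational(-5, 2), 0))) = Mul(-3, Add(0, Rational(-5, 2))) = Mul(-3, Rational(-5, 2)) = Rational(15, 2) ≈ 7.5000)
Function('J')(c, L) = Mul(Pow(Add(Rational(15, 2), c), -1), Add(13, L)) (Function('J')(c, L) = Mul(Add(L, 13), Pow(Add(c, Rational(15, 2)), -1)) = Mul(Add(13, L), Pow(Add(Rational(15, 2), c), -1)) = Mul(Pow(Add(Rational(15, 2), c), -1), Add(13, L)))
Add(Mul(-14, Function('J')(-1, Mul(1, Mul(4, 5)))), 13) = Add(Mul(-14, Mul(2, Pow(Add(15, Mul(2, -1)), -1), Add(13, Mul(1, Mul(4, 5))))), 13) = Add(Mul(-14, Mul(2, Pow(Add(15, -2), -1), Add(13, Mul(1, 20)))), 13) = Add(Mul(-14, Mul(2, Pow(13, -1), Add(13, 20))), 13) = Add(Mul(-14, Mul(2, Rational(1, 13), 33)), 13) = Add(Mul(-14, Rational(66, 13)), 13) = Add(Rational(-924, 13), 13) = Rational(-755, 13)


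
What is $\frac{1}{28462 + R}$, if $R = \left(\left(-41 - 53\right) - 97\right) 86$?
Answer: $\frac{1}{12036} \approx 8.3084 \cdot 10^{-5}$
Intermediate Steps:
$R = -16426$ ($R = \left(-94 - 97\right) 86 = \left(-191\right) 86 = -16426$)
$\frac{1}{28462 + R} = \frac{1}{28462 - 16426} = \frac{1}{12036}$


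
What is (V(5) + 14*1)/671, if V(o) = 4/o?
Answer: 74/3355 ≈ 0.022057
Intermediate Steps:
(V(5) + 14*1)/671 = (4/5 + 14*1)/671 = (4*(1/5) + 14)*(1/671) = (4/5 + 14)*(1/671) = (74/5)*(1/671) = 74/3355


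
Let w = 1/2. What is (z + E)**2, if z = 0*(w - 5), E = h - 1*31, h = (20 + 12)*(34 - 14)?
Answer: 370881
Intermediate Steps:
h = 640 (h = 32*20 = 640)
w = 1/2 ≈ 0.50000
E = 609 (E = 640 - 1*31 = 640 - 31 = 609)
z = 0 (z = 0*(1/2 - 5) = 0*(-9/2) = 0)
(z + E)**2 = (0 + 609)**2 = 609**2 = 370881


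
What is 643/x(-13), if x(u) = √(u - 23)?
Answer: -643*I/6 ≈ -107.17*I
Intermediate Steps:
x(u) = √(-23 + u)
643/x(-13) = 643/(√(-23 - 13)) = 643/(√(-36)) = 643/((6*I)) = 643*(-I/6) = -643*I/6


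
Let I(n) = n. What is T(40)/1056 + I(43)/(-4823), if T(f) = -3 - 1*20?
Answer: -156337/5093088 ≈ -0.030696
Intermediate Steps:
T(f) = -23 (T(f) = -3 - 20 = -23)
T(40)/1056 + I(43)/(-4823) = -23/1056 + 43/(-4823) = -23*1/1056 + 43*(-1/4823) = -23/1056 - 43/4823 = -156337/5093088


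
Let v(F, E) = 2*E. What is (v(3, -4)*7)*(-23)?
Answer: 1288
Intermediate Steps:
(v(3, -4)*7)*(-23) = ((2*(-4))*7)*(-23) = -8*7*(-23) = -56*(-23) = 1288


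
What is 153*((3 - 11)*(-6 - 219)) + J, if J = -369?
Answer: 275031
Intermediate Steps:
153*((3 - 11)*(-6 - 219)) + J = 153*((3 - 11)*(-6 - 219)) - 369 = 153*(-8*(-225)) - 369 = 153*1800 - 369 = 275400 - 369 = 275031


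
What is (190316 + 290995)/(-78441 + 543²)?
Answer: 160437/72136 ≈ 2.2241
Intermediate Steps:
(190316 + 290995)/(-78441 + 543²) = 481311/(-78441 + 294849) = 481311/216408 = 481311*(1/216408) = 160437/72136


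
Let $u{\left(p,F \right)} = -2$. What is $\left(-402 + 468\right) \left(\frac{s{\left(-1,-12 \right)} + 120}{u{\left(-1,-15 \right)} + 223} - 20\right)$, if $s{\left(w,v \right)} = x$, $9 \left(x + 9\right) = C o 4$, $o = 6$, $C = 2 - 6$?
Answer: $- \frac{285098}{221} \approx -1290.0$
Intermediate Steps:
$C = -4$ ($C = 2 - 6 = -4$)
$x = - \frac{59}{3}$ ($x = -9 + \frac{\left(-4\right) 6 \cdot 4}{9} = -9 + \frac{\left(-24\right) 4}{9} = -9 + \frac{1}{9} \left(-96\right) = -9 - \frac{32}{3} = - \frac{59}{3} \approx -19.667$)
$s{\left(w,v \right)} = - \frac{59}{3}$
$\left(-402 + 468\right) \left(\frac{s{\left(-1,-12 \right)} + 120}{u{\left(-1,-15 \right)} + 223} - 20\right) = \left(-402 + 468\right) \left(\frac{- \frac{59}{3} + 120}{-2 + 223} - 20\right) = 66 \left(\frac{301}{3 \cdot 221} - 20\right) = 66 \left(\frac{301}{3} \cdot \frac{1}{221} - 20\right) = 66 \left(\frac{301}{663} - 20\right) = 66 \left(- \frac{12959}{663}\right) = - \frac{285098}{221}$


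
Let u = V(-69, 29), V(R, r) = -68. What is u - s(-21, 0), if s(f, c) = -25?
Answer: -43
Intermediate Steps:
u = -68
u - s(-21, 0) = -68 - 1*(-25) = -68 + 25 = -43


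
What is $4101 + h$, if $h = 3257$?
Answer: $7358$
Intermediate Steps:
$4101 + h = 4101 + 3257 = 7358$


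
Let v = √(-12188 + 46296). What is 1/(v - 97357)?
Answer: -97357/9478351341 - 2*√8527/9478351341 ≈ -1.0291e-5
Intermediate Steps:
v = 2*√8527 (v = √34108 = 2*√8527 ≈ 184.68)
1/(v - 97357) = 1/(2*√8527 - 97357) = 1/(-97357 + 2*√8527)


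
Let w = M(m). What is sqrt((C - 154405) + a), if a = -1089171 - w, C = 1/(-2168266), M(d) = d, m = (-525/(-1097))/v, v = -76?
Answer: I*sqrt(2539907534521449546315262403)/45193168238 ≈ 1115.2*I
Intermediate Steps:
m = -525/83372 (m = -525/(-1097)/(-76) = -525*(-1/1097)*(-1/76) = (525/1097)*(-1/76) = -525/83372 ≈ -0.0062971)
w = -525/83372 ≈ -0.0062971
C = -1/2168266 ≈ -4.6120e-7
a = -90806364087/83372 (a = -1089171 - 1*(-525/83372) = -1089171 + 525/83372 = -90806364087/83372 ≈ -1.0892e+6)
sqrt((C - 154405) + a) = sqrt((-1/2168266 - 154405) - 90806364087/83372) = sqrt(-334791111731/2168266 - 90806364087/83372) = sqrt(-112402278200350037/90386336476) = I*sqrt(2539907534521449546315262403)/45193168238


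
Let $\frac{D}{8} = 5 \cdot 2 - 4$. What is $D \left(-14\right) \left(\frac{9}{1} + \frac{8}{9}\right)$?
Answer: $- \frac{19936}{3} \approx -6645.3$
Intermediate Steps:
$D = 48$ ($D = 8 \left(5 \cdot 2 - 4\right) = 8 \left(10 - 4\right) = 8 \cdot 6 = 48$)
$D \left(-14\right) \left(\frac{9}{1} + \frac{8}{9}\right) = 48 \left(-14\right) \left(\frac{9}{1} + \frac{8}{9}\right) = - 672 \left(9 \cdot 1 + 8 \cdot \frac{1}{9}\right) = - 672 \left(9 + \frac{8}{9}\right) = \left(-672\right) \frac{89}{9} = - \frac{19936}{3}$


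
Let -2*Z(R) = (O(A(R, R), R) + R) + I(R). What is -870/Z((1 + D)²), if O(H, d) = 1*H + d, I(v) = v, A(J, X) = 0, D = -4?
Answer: 580/9 ≈ 64.444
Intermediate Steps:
O(H, d) = H + d
Z(R) = -3*R/2 (Z(R) = -(((0 + R) + R) + R)/2 = -((R + R) + R)/2 = -(2*R + R)/2 = -3*R/2)
-870/Z((1 + D)²) = -870*(-2/(3*(1 - 4)²)) = -870/((-3/2*(-3)²)) = -870/((-3/2*9)) = -870/(-27/2) = -870*(-2/27) = 580/9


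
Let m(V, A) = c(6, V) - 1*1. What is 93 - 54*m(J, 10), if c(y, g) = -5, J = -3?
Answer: 417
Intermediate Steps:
m(V, A) = -6 (m(V, A) = -5 - 1*1 = -5 - 1 = -6)
93 - 54*m(J, 10) = 93 - 54*(-6) = 93 + 324 = 417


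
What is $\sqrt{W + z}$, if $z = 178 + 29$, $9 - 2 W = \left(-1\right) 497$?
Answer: $2 \sqrt{115} \approx 21.448$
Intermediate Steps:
$W = 253$ ($W = \frac{9}{2} - \frac{\left(-1\right) 497}{2} = \frac{9}{2} - - \frac{497}{2} = \frac{9}{2} + \frac{497}{2} = 253$)
$z = 207$
$\sqrt{W + z} = \sqrt{253 + 207} = \sqrt{460} = 2 \sqrt{115}$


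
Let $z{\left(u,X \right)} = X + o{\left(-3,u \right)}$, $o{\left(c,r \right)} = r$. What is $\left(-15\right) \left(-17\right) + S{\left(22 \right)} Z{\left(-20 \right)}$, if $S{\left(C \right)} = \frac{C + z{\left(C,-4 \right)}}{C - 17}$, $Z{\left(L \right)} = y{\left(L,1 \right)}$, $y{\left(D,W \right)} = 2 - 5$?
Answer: $231$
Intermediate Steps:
$y{\left(D,W \right)} = -3$
$Z{\left(L \right)} = -3$
$z{\left(u,X \right)} = X + u$
$S{\left(C \right)} = \frac{-4 + 2 C}{-17 + C}$ ($S{\left(C \right)} = \frac{C + \left(-4 + C\right)}{C - 17} = \frac{-4 + 2 C}{-17 + C}$)
$\left(-15\right) \left(-17\right) + S{\left(22 \right)} Z{\left(-20 \right)} = \left(-15\right) \left(-17\right) + \frac{2 \left(-2 + 22\right)}{-17 + 22} \left(-3\right) = 255 + 2 \cdot \frac{1}{5} \cdot 20 \left(-3\right) = 255 + 8 \left(-3\right) = 255 - 24 = 231$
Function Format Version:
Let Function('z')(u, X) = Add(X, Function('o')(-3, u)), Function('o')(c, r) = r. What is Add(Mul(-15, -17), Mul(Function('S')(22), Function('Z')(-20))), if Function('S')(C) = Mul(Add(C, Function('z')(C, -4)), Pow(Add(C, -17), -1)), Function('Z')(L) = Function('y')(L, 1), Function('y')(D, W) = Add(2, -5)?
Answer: 231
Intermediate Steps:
Function('y')(D, W) = -3
Function('Z')(L) = -3
Function('z')(u, X) = Add(X, u)
Function('S')(C) = Mul(Pow(Add(-17, C), -1), Add(-4, Mul(2, C))) (Function('S')(C) = Mul(Add(C, Add(-4, C)), Pow(Add(C, -17), -1)) = Mul(Add(-4, Mul(2, C)), Pow(Add(-17, C), -1)) = Mul(Pow(Add(-17, C), -1), Add(-4, Mul(2, C))))
Add(Mul(-15, -17), Mul(Function('S')(22), Function('Z')(-20))) = Add(Mul(-15, -17), Mul(Mul(2, Pow(Add(-17, 22), -1), Add(-2, 22)), -3)) = Add(255, Mul(Mul(2, Pow(5, -1), 20), -3)) = Add(255, Mul(Mul(2, Rational(1, 5), 20), -3)) = Add(255, Mul(8, -3)) = Add(255, -24) = 231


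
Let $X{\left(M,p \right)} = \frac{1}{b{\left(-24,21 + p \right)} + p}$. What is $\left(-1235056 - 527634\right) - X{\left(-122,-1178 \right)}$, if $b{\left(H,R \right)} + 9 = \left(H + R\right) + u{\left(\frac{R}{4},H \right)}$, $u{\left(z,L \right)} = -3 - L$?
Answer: $- \frac{4137033429}{2347} \approx -1.7627 \cdot 10^{6}$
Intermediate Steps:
$b{\left(H,R \right)} = -12 + R$ ($b{\left(H,R \right)} = -9 + \left(\left(H + R\right) - \left(3 + H\right)\right) = -9 + \left(-3 + R\right) = -12 + R$)
$X{\left(M,p \right)} = \frac{1}{9 + 2 p}$ ($X{\left(M,p \right)} = \frac{1}{\left(-12 + \left(21 + p\right)\right) + p} = \frac{1}{\left(9 + p\right) + p} = \frac{1}{9 + 2 p}$)
$\left(-1235056 - 527634\right) - X{\left(-122,-1178 \right)} = \left(-1235056 - 527634\right) - \frac{1}{9 + 2 \left(-1178\right)} = \left(-1235056 - 527634\right) - \frac{1}{9 - 2356} = -1762690 - \frac{1}{-2347} = -1762690 - - \frac{1}{2347} = -1762690 + \frac{1}{2347} = - \frac{4137033429}{2347}$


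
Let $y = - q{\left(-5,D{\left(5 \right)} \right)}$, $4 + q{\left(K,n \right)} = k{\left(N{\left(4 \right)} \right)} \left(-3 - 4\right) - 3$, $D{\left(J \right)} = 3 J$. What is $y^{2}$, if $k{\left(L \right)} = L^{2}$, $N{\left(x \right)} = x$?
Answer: $14161$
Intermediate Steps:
$q{\left(K,n \right)} = -119$ ($q{\left(K,n \right)} = -4 + \left(4^{2} \left(-3 - 4\right) - 3\right) = -4 + \left(16 \left(-7\right) - 3\right) = -4 - 115 = -119$)
$y = 119$ ($y = \left(-1\right) \left(-119\right) = 119$)
$y^{2} = 119^{2} = 14161$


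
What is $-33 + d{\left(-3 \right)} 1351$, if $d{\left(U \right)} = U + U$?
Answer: $-8139$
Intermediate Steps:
$d{\left(U \right)} = 2 U$
$-33 + d{\left(-3 \right)} 1351 = -33 + 2 \left(-3\right) 1351 = -33 - 8106 = -8139$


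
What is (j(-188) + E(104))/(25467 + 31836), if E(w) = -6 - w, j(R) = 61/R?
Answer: -20741/10772964 ≈ -0.0019253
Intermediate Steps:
(j(-188) + E(104))/(25467 + 31836) = (61/(-188) + (-6 - 1*104))/(25467 + 31836) = (61*(-1/188) + (-6 - 104))/57303 = (-61/188 - 110)*(1/57303) = -20741/188*1/57303 = -20741/10772964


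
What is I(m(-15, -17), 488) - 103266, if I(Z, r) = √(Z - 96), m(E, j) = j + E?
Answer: -103266 + 8*I*√2 ≈ -1.0327e+5 + 11.314*I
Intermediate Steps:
m(E, j) = E + j
I(Z, r) = √(-96 + Z)
I(m(-15, -17), 488) - 103266 = √(-96 + (-15 - 17)) - 103266 = √(-96 - 32) - 103266 = √(-128) - 103266 = 8*I*√2 - 103266 = -103266 + 8*I*√2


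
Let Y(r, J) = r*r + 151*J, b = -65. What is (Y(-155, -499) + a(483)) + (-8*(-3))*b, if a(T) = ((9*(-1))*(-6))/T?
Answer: -8514306/161 ≈ -52884.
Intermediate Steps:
Y(r, J) = r² + 151*J
a(T) = 54/T (a(T) = (-9*(-6))/T = 54/T)
(Y(-155, -499) + a(483)) + (-8*(-3))*b = (((-155)² + 151*(-499)) + 54/483) - 8*(-3)*(-65) = ((24025 - 75349) + 54*(1/483)) + 24*(-65) = (-51324 + 18/161) - 1560 = -8263146/161 - 1560 = -8514306/161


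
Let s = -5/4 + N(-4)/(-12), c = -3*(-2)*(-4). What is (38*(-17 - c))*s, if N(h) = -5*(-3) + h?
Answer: -1729/3 ≈ -576.33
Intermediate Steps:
c = -24 (c = 6*(-4) = -24)
N(h) = 15 + h
s = -13/6 (s = -5/4 + (15 - 4)/(-12) = -5*¼ + 11*(-1/12) = -5/4 - 11/12 = -13/6 ≈ -2.1667)
(38*(-17 - c))*s = (38*(-17 - 1*(-24)))*(-13/6) = (38*(-17 + 24))*(-13/6) = (38*7)*(-13/6) = 266*(-13/6) = -1729/3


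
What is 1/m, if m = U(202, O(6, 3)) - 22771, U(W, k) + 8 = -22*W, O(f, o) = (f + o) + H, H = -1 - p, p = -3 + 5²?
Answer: -1/27223 ≈ -3.6734e-5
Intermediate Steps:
p = 22 (p = -3 + 25 = 22)
H = -23 (H = -1 - 1*22 = -1 - 22 = -23)
O(f, o) = -23 + f + o (O(f, o) = (f + o) - 23 = -23 + f + o)
U(W, k) = -8 - 22*W
m = -27223 (m = (-8 - 22*202) - 22771 = (-8 - 4444) - 22771 = -4452 - 22771 = -27223)
1/m = 1/(-27223) = -1/27223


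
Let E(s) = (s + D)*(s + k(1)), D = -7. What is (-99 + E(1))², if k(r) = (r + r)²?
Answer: 16641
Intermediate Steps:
k(r) = 4*r² (k(r) = (2*r)² = 4*r²)
E(s) = (-7 + s)*(4 + s) (E(s) = (s - 7)*(s + 4*1²) = (-7 + s)*(s + 4*1) = (-7 + s)*(s + 4) = (-7 + s)*(4 + s))
(-99 + E(1))² = (-99 + (-28 + 1² - 3*1))² = (-99 + (-28 + 1 - 3))² = (-99 - 30)² = (-129)² = 16641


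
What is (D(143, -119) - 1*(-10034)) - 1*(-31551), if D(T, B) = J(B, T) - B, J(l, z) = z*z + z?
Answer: 62296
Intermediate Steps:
J(l, z) = z + z**2 (J(l, z) = z**2 + z = z + z**2)
D(T, B) = -B + T*(1 + T) (D(T, B) = T*(1 + T) - B = -B + T*(1 + T))
(D(143, -119) - 1*(-10034)) - 1*(-31551) = ((-1*(-119) + 143*(1 + 143)) - 1*(-10034)) - 1*(-31551) = ((119 + 143*144) + 10034) + 31551 = ((119 + 20592) + 10034) + 31551 = (20711 + 10034) + 31551 = 30745 + 31551 = 62296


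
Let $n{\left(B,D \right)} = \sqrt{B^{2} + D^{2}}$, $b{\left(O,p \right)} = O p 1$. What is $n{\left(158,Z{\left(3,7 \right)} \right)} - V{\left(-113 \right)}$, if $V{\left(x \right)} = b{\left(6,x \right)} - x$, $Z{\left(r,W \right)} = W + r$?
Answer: $565 + 2 \sqrt{6266} \approx 723.32$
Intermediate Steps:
$b{\left(O,p \right)} = O p$
$V{\left(x \right)} = 5 x$ ($V{\left(x \right)} = 6 x - x = 5 x$)
$n{\left(158,Z{\left(3,7 \right)} \right)} - V{\left(-113 \right)} = \sqrt{158^{2} + \left(7 + 3\right)^{2}} - 5 \left(-113\right) = \sqrt{24964 + 10^{2}} - -565 = \sqrt{24964 + 100} + 565 = \sqrt{25064} + 565 = 2 \sqrt{6266} + 565 = 565 + 2 \sqrt{6266}$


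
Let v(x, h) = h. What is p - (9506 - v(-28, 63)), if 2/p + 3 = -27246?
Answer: -257312309/27249 ≈ -9443.0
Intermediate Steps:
p = -2/27249 (p = 2/(-3 - 27246) = 2/(-27249) = 2*(-1/27249) = -2/27249 ≈ -7.3397e-5)
p - (9506 - v(-28, 63)) = -2/27249 - (9506 - 1*63) = -2/27249 - (9506 - 63) = -2/27249 - 1*9443 = -2/27249 - 9443 = -257312309/27249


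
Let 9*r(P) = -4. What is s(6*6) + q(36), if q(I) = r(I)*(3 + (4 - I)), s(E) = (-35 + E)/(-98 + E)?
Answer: 7183/558 ≈ 12.873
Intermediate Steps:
r(P) = -4/9 (r(P) = (⅑)*(-4) = -4/9)
s(E) = (-35 + E)/(-98 + E)
q(I) = -28/9 + 4*I/9 (q(I) = -4*(3 + (4 - I))/9 = -4*(7 - I)/9 = -28/9 + 4*I/9)
s(6*6) + q(36) = (-35 + 6*6)/(-98 + 6*6) + (-28/9 + (4/9)*36) = (-35 + 36)/(-98 + 36) + (-28/9 + 16) = 1/(-62) + 116/9 = -1/62*1 + 116/9 = -1/62 + 116/9 = 7183/558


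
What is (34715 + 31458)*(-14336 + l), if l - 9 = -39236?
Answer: -3544424399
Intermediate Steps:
l = -39227 (l = 9 - 39236 = -39227)
(34715 + 31458)*(-14336 + l) = (34715 + 31458)*(-14336 - 39227) = 66173*(-53563) = -3544424399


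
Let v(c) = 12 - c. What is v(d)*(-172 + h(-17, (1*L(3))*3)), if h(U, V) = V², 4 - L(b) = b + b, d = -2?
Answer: -1904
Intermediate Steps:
L(b) = 4 - 2*b (L(b) = 4 - (b + b) = 4 - 2*b)
v(d)*(-172 + h(-17, (1*L(3))*3)) = (12 - 1*(-2))*(-172 + ((1*(4 - 2*3))*3)²) = (12 + 2)*(-172 + ((1*(4 - 6))*3)²) = 14*(-172 + ((1*(-2))*3)²) = 14*(-172 + (-2*3)²) = 14*(-172 + (-6)²) = 14*(-172 + 36) = 14*(-136) = -1904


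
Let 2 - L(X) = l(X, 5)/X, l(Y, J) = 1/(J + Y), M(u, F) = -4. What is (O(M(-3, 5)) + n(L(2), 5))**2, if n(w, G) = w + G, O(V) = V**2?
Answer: 103041/196 ≈ 525.72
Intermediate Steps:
L(X) = 2 - 1/(X*(5 + X)) (L(X) = 2 - 1/((5 + X)*X) = 2 - 1/(X*(5 + X)))
n(w, G) = G + w
(O(M(-3, 5)) + n(L(2), 5))**2 = ((-4)**2 + (5 + (2 - 1/(2*(5 + 2)))))**2 = (16 + (5 + (2 - 1*1/2/7)))**2 = (16 + (5 + (2 - 1*1/2*1/7)))**2 = (16 + (5 + (2 - 1/14)))**2 = (16 + (5 + 27/14))**2 = (16 + 97/14)**2 = (321/14)**2 = 103041/196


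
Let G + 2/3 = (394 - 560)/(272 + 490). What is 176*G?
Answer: -59312/381 ≈ -155.67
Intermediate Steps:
G = -337/381 (G = -⅔ + (394 - 560)/(272 + 490) = -⅔ - 166/762 = -⅔ - 166*1/762 = -⅔ - 83/381 = -337/381 ≈ -0.88451)
176*G = 176*(-337/381) = -59312/381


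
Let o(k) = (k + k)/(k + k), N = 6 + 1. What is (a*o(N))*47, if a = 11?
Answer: 517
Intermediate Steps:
N = 7
o(k) = 1 (o(k) = (2*k)/((2*k)) = (2*k)*(1/(2*k)) = 1)
(a*o(N))*47 = (11*1)*47 = 11*47 = 517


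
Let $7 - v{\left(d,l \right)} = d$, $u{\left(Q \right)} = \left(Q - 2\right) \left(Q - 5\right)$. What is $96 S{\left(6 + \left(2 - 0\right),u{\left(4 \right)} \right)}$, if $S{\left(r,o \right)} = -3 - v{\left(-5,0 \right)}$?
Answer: $-1440$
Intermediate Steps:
$u{\left(Q \right)} = \left(-5 + Q\right) \left(-2 + Q\right)$ ($u{\left(Q \right)} = \left(-2 + Q\right) \left(-5 + Q\right) = \left(-5 + Q\right) \left(-2 + Q\right)$)
$v{\left(d,l \right)} = 7 - d$
$S{\left(r,o \right)} = -15$ ($S{\left(r,o \right)} = -3 - \left(7 - -5\right) = -3 - \left(7 + 5\right) = -3 - 12 = -15$)
$96 S{\left(6 + \left(2 - 0\right),u{\left(4 \right)} \right)} = 96 \left(-15\right) = -1440$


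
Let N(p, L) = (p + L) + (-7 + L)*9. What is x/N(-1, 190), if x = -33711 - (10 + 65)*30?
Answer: -11987/612 ≈ -19.587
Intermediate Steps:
N(p, L) = -63 + p + 10*L (N(p, L) = (L + p) + (-63 + 9*L) = -63 + p + 10*L)
x = -35961 (x = -33711 - 75*30 = -33711 - 1*2250 = -33711 - 2250 = -35961)
x/N(-1, 190) = -35961/(-63 - 1 + 10*190) = -35961/(-63 - 1 + 1900) = -35961/1836 = -35961*1/1836 = -11987/612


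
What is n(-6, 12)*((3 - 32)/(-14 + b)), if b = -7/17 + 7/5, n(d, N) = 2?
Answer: 2465/553 ≈ 4.4575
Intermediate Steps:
b = 84/85 (b = -7*1/17 + 7*(⅕) = -7/17 + 7/5 = 84/85 ≈ 0.98824)
n(-6, 12)*((3 - 32)/(-14 + b)) = 2*((3 - 32)/(-14 + 84/85)) = 2*(-29/(-1106/85)) = 2*(-29*(-85/1106)) = 2*(2465/1106) = 2465/553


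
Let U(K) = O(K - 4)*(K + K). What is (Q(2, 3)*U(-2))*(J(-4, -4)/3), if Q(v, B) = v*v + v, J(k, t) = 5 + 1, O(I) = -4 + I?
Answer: 480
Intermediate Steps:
J(k, t) = 6
Q(v, B) = v + v² (Q(v, B) = v² + v = v + v²)
U(K) = 2*K*(-8 + K) (U(K) = (-4 + (K - 4))*(K + K) = (-4 + (-4 + K))*(2*K) = (-8 + K)*(2*K) = 2*K*(-8 + K))
(Q(2, 3)*U(-2))*(J(-4, -4)/3) = ((2*(1 + 2))*(2*(-2)*(-8 - 2)))*(6/3) = ((2*3)*(2*(-2)*(-10)))*(6*(⅓)) = (6*40)*2 = 240*2 = 480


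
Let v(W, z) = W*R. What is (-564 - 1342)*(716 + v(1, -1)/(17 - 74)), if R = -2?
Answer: -77791484/57 ≈ -1.3648e+6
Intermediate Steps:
v(W, z) = -2*W (v(W, z) = W*(-2) = -2*W)
(-564 - 1342)*(716 + v(1, -1)/(17 - 74)) = (-564 - 1342)*(716 + (-2*1)/(17 - 74)) = -1906*(716 - 2/(-57)) = -1906*(716 - 1/57*(-2)) = -1906*(716 + 2/57) = -1906*40814/57 = -77791484/57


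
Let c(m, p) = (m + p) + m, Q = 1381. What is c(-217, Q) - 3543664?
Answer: -3542717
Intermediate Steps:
c(m, p) = p + 2*m
c(-217, Q) - 3543664 = (1381 + 2*(-217)) - 3543664 = (1381 - 434) - 3543664 = 947 - 3543664 = -3542717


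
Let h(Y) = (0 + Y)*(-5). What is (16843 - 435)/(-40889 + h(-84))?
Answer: -16408/40469 ≈ -0.40545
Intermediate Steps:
h(Y) = -5*Y (h(Y) = Y*(-5) = -5*Y)
(16843 - 435)/(-40889 + h(-84)) = (16843 - 435)/(-40889 - 5*(-84)) = 16408/(-40889 + 420) = 16408/(-40469) = 16408*(-1/40469) = -16408/40469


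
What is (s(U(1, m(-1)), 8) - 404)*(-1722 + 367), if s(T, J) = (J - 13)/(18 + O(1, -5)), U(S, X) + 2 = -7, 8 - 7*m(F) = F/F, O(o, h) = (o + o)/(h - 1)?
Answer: 29033585/53 ≈ 5.4780e+5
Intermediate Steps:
O(o, h) = 2*o/(-1 + h) (O(o, h) = (2*o)/(-1 + h) = 2*o/(-1 + h))
m(F) = 1 (m(F) = 8/7 - F/(7*F) = 8/7 - 1/7*1 = 8/7 - 1/7 = 1)
U(S, X) = -9 (U(S, X) = -2 - 7 = -9)
s(T, J) = -39/53 + 3*J/53 (s(T, J) = (J - 13)/(18 + 2*1/(-1 - 5)) = (-13 + J)/(18 + 2*1/(-6)) = (-13 + J)/(18 + 2*1*(-1/6)) = (-13 + J)/(18 - 1/3) = (-13 + J)/(53/3) = (-13 + J)*(3/53) = -39/53 + 3*J/53)
(s(U(1, m(-1)), 8) - 404)*(-1722 + 367) = ((-39/53 + (3/53)*8) - 404)*(-1722 + 367) = ((-39/53 + 24/53) - 404)*(-1355) = (-15/53 - 404)*(-1355) = -21427/53*(-1355) = 29033585/53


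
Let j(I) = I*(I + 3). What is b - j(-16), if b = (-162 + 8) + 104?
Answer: -258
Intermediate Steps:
j(I) = I*(3 + I)
b = -50 (b = -154 + 104 = -50)
b - j(-16) = -50 - (-16)*(3 - 16) = -50 - (-16)*(-13) = -50 - 1*208 = -50 - 208 = -258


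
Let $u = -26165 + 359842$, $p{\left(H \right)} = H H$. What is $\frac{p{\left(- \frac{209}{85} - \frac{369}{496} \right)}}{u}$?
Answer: $\frac{18232830841}{593099389011200} \approx 3.0742 \cdot 10^{-5}$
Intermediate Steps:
$p{\left(H \right)} = H^{2}$
$u = 333677$
$\frac{p{\left(- \frac{209}{85} - \frac{369}{496} \right)}}{u} = \frac{\left(- \frac{209}{85} - \frac{369}{496}\right)^{2}}{333677} = \left(\left(-209\right) \frac{1}{85} - \frac{369}{496}\right)^{2} \cdot \frac{1}{333677} = \left(- \frac{209}{85} - \frac{369}{496}\right)^{2} \cdot \frac{1}{333677} = \left(- \frac{135029}{42160}\right)^{2} \cdot \frac{1}{333677} = \frac{18232830841}{1777465600} \cdot \frac{1}{333677} = \frac{18232830841}{593099389011200}$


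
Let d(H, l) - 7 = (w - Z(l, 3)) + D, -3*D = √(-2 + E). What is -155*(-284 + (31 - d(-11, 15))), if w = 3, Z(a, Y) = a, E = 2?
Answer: 38440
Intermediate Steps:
D = 0 (D = -√(-2 + 2)/3 = -√0/3 = -⅓*0 = 0)
d(H, l) = 10 - l (d(H, l) = 7 + ((3 - l) + 0) = 7 + (3 - l) = 10 - l)
-155*(-284 + (31 - d(-11, 15))) = -155*(-284 + (31 - (10 - 1*15))) = -155*(-284 + (31 - (10 - 15))) = -155*(-284 + (31 - 1*(-5))) = -155*(-284 + (31 + 5)) = -155*(-284 + 36) = -155*(-248) = 38440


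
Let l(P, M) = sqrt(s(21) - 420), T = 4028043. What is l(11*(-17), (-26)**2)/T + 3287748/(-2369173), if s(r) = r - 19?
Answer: -3287748/2369173 + I*sqrt(418)/4028043 ≈ -1.3877 + 5.0757e-6*I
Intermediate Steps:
s(r) = -19 + r
l(P, M) = I*sqrt(418) (l(P, M) = sqrt((-19 + 21) - 420) = sqrt(2 - 420) = sqrt(-418) = I*sqrt(418))
l(11*(-17), (-26)**2)/T + 3287748/(-2369173) = (I*sqrt(418))/4028043 + 3287748/(-2369173) = (I*sqrt(418))*(1/4028043) + 3287748*(-1/2369173) = I*sqrt(418)/4028043 - 3287748/2369173 = -3287748/2369173 + I*sqrt(418)/4028043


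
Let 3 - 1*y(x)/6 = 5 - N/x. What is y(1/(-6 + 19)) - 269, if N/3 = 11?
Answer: 2293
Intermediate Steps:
N = 33 (N = 3*11 = 33)
y(x) = -12 + 198/x (y(x) = 18 - 6*(5 - 33/x) = 18 + (-30 + 198/x) = -12 + 198/x)
y(1/(-6 + 19)) - 269 = (-12 + 198/(1/(-6 + 19))) - 269 = (-12 + 198/(1/13)) - 269 = (-12 + 198*13) - 269 = (-12 + 2574) - 269 = 2562 - 269 = 2293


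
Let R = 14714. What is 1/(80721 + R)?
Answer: 1/95435 ≈ 1.0478e-5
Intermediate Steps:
1/(80721 + R) = 1/(80721 + 14714) = 1/95435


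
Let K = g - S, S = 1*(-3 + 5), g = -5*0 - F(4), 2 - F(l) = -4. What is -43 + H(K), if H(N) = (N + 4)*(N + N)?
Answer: 21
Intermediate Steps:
F(l) = 6 (F(l) = 2 - 1*(-4) = 2 + 4 = 6)
g = -6 (g = -5*0 - 1*6 = 0 - 6 = -6)
S = 2 (S = 1*2 = 2)
K = -8 (K = -6 - 1*2 = -6 - 2 = -8)
H(N) = 2*N*(4 + N) (H(N) = (4 + N)*(2*N) = 2*N*(4 + N))
-43 + H(K) = -43 + 2*(-8)*(4 - 8) = -43 + 2*(-8)*(-4) = -43 + 64 = 21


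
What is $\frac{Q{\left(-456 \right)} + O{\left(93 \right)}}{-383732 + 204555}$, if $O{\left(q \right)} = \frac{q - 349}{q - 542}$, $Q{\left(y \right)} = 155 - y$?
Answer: $- \frac{274595}{80450473} \approx -0.0034132$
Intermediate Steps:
$O{\left(q \right)} = \frac{-349 + q}{-542 + q}$ ($O{\left(q \right)} = \frac{q - 349}{-542 + q} = \frac{-349 + q}{-542 + q}$)
$\frac{Q{\left(-456 \right)} + O{\left(93 \right)}}{-383732 + 204555} = \frac{\left(155 - -456\right) + \frac{-349 + 93}{-542 + 93}}{-383732 + 204555} = \frac{\left(155 + 456\right) + \frac{1}{-449} \left(-256\right)}{-179177} = \left(611 - - \frac{256}{449}\right) \left(- \frac{1}{179177}\right) = \left(611 + \frac{256}{449}\right) \left(- \frac{1}{179177}\right) = \frac{274595}{449} \left(- \frac{1}{179177}\right) = - \frac{274595}{80450473}$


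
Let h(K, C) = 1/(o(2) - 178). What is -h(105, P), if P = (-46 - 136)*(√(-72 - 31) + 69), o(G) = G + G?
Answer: 1/174 ≈ 0.0057471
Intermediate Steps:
o(G) = 2*G
P = -12558 - 182*I*√103 (P = -182*(√(-103) + 69) = -182*(I*√103 + 69) = -182*(69 + I*√103) = -12558 - 182*I*√103 ≈ -12558.0 - 1847.1*I)
h(K, C) = -1/174 (h(K, C) = 1/(2*2 - 178) = 1/(4 - 178) = 1/(-174) = -1/174)
-h(105, P) = -1*(-1/174) = 1/174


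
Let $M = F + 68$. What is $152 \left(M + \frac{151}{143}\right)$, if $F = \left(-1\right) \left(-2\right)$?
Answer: $\frac{1544472}{143} \approx 10801.0$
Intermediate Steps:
$F = 2$
$M = 70$ ($M = 2 + 68 = 70$)
$152 \left(M + \frac{151}{143}\right) = 152 \left(70 + \frac{151}{143}\right) = 152 \cdot \frac{10161}{143} = \frac{1544472}{143}$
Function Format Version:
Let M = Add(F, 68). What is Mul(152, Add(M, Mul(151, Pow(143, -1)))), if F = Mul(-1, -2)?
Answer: Rational(1544472, 143) ≈ 10801.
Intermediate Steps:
F = 2
M = 70 (M = Add(2, 68) = 70)
Mul(152, Add(M, Mul(151, Pow(143, -1)))) = Mul(152, Add(70, Mul(151, Pow(143, -1)))) = Mul(152, Add(70, Mul(151, Rational(1, 143)))) = Mul(152, Add(70, Rational(151, 143))) = Mul(152, Rational(10161, 143)) = Rational(1544472, 143)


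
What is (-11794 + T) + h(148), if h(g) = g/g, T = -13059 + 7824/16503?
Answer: -136708244/5501 ≈ -24852.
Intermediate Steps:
T = -71834951/5501 (T = -13059 + 7824*(1/16503) = -13059 + 2608/5501 = -71834951/5501 ≈ -13059.)
h(g) = 1
(-11794 + T) + h(148) = (-11794 - 71834951/5501) + 1 = -136713745/5501 + 1 = -136708244/5501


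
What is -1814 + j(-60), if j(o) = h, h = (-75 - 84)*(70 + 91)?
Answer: -27413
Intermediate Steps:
h = -25599 (h = -159*161 = -25599)
j(o) = -25599
-1814 + j(-60) = -1814 - 25599 = -27413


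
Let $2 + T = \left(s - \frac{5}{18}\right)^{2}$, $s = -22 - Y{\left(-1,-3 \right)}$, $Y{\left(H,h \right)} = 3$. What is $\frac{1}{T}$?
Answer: $\frac{324}{206377} \approx 0.0015699$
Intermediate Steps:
$s = -25$ ($s = -22 - 3 = -25$)
$T = \frac{206377}{324}$ ($T = -2 + \left(-25 - \frac{5}{18}\right)^{2} = -2 + \left(- \frac{455}{18}\right)^{2} = -2 + \frac{207025}{324} = \frac{206377}{324} \approx 636.97$)
$\frac{1}{T} = \frac{1}{\frac{206377}{324}} = \frac{324}{206377}$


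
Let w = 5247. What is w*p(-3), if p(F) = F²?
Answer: 47223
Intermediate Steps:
w*p(-3) = 5247*(-3)² = 5247*9 = 47223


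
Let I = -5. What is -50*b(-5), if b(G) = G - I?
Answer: 0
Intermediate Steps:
b(G) = 5 + G (b(G) = G - 1*(-5) = G + 5 = 5 + G)
-50*b(-5) = -50*(5 - 5) = -50*0 = 0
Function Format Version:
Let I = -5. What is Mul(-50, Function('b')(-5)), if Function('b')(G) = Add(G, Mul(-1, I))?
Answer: 0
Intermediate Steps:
Function('b')(G) = Add(5, G) (Function('b')(G) = Add(G, Mul(-1, -5)) = Add(G, 5) = Add(5, G))
Mul(-50, Function('b')(-5)) = Mul(-50, Add(5, -5)) = Mul(-50, 0) = 0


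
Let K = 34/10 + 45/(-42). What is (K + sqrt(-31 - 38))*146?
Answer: 11899/35 + 146*I*sqrt(69) ≈ 339.97 + 1212.8*I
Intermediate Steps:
K = 163/70 (K = 34*(1/10) + 45*(-1/42) = 17/5 - 15/14 = 163/70 ≈ 2.3286)
(K + sqrt(-31 - 38))*146 = (163/70 + sqrt(-31 - 38))*146 = (163/70 + sqrt(-69))*146 = (163/70 + I*sqrt(69))*146 = 11899/35 + 146*I*sqrt(69)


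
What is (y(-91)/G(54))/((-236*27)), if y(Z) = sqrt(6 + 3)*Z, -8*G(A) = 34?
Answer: -91/9027 ≈ -0.010081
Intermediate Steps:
G(A) = -17/4 (G(A) = -1/8*34 = -17/4)
y(Z) = 3*Z (y(Z) = sqrt(9)*Z = 3*Z)
(y(-91)/G(54))/((-236*27)) = ((3*(-91))/(-17/4))/((-236*27)) = -273*(-4/17)/(-6372) = (1092/17)*(-1/6372) = -91/9027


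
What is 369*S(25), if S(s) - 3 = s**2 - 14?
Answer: 226566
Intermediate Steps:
S(s) = -11 + s**2 (S(s) = 3 + (s**2 - 14) = 3 + (-14 + s**2) = -11 + s**2)
369*S(25) = 369*(-11 + 25**2) = 369*(-11 + 625) = 369*614 = 226566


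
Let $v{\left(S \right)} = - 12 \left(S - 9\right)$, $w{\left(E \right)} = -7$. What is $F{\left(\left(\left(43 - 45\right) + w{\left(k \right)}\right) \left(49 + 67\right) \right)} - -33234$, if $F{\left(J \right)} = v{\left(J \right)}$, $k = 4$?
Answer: $45870$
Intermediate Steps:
$v{\left(S \right)} = 108 - 12 S$ ($v{\left(S \right)} = - 12 \left(-9 + S\right) = 108 - 12 S$)
$F{\left(J \right)} = 108 - 12 J$
$F{\left(\left(\left(43 - 45\right) + w{\left(k \right)}\right) \left(49 + 67\right) \right)} - -33234 = \left(108 - 12 \left(\left(43 - 45\right) - 7\right) \left(49 + 67\right)\right) - -33234 = \left(108 - 12 \left(\left(43 - 45\right) - 7\right) 116\right) + 33234 = \left(108 - 12 \left(-2 - 7\right) 116\right) + 33234 = \left(108 - 12 \left(\left(-9\right) 116\right)\right) + 33234 = \left(108 - -12528\right) + 33234 = \left(108 + 12528\right) + 33234 = 12636 + 33234 = 45870$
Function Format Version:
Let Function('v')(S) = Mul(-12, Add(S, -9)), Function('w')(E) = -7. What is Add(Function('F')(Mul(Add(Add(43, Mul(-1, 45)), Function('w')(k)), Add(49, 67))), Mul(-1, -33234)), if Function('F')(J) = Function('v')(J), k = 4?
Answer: 45870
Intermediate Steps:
Function('v')(S) = Add(108, Mul(-12, S)) (Function('v')(S) = Mul(-12, Add(-9, S)) = Add(108, Mul(-12, S)))
Function('F')(J) = Add(108, Mul(-12, J))
Add(Function('F')(Mul(Add(Add(43, Mul(-1, 45)), Function('w')(k)), Add(49, 67))), Mul(-1, -33234)) = Add(Add(108, Mul(-12, Mul(Add(Add(43, Mul(-1, 45)), -7), Add(49, 67)))), Mul(-1, -33234)) = Add(Add(108, Mul(-12, Mul(Add(Add(43, -45), -7), 116))), 33234) = Add(Add(108, Mul(-12, Mul(Add(-2, -7), 116))), 33234) = Add(Add(108, Mul(-12, Mul(-9, 116))), 33234) = Add(Add(108, Mul(-12, -1044)), 33234) = Add(Add(108, 12528), 33234) = Add(12636, 33234) = 45870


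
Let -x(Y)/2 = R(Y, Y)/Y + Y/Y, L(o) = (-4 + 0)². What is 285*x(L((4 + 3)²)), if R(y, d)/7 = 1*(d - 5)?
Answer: -26505/8 ≈ -3313.1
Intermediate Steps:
R(y, d) = -35 + 7*d (R(y, d) = 7*(1*(d - 5)) = 7*(1*(-5 + d)) = 7*(-5 + d) = -35 + 7*d)
L(o) = 16 (L(o) = (-4)² = 16)
x(Y) = -2 - 2*(-35 + 7*Y)/Y (x(Y) = -2*((-35 + 7*Y)/Y + Y/Y) = -2*((-35 + 7*Y)/Y + 1) = -2*(1 + (-35 + 7*Y)/Y) = -2 - 2*(-35 + 7*Y)/Y)
285*x(L((4 + 3)²)) = 285*(-16 + 70/16) = 285*(-16 + 70*(1/16)) = 285*(-16 + 35/8) = 285*(-93/8) = -26505/8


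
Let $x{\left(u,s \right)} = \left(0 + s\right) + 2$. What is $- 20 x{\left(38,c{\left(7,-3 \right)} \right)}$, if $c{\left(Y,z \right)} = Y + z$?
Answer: $-120$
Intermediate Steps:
$x{\left(u,s \right)} = 2 + s$ ($x{\left(u,s \right)} = s + 2 = 2 + s$)
$- 20 x{\left(38,c{\left(7,-3 \right)} \right)} = - 20 \left(2 + \left(7 - 3\right)\right) = - 20 \left(2 + 4\right) = \left(-20\right) 6 = -120$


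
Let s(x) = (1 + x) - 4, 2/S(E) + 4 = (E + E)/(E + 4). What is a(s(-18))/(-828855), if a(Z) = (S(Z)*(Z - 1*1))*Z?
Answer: 2618/3591705 ≈ 0.00072890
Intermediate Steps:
S(E) = 2/(-4 + 2*E/(4 + E)) (S(E) = 2/(-4 + (E + E)/(E + 4)) = 2/(-4 + (2*E)/(4 + E)) = 2/(-4 + 2*E/(4 + E)))
s(x) = -3 + x
a(Z) = Z*(-1 + Z)*(-4 - Z)/(8 + Z) (a(Z) = (((-4 - Z)/(8 + Z))*(Z - 1*1))*Z = (((-4 - Z)/(8 + Z))*(Z - 1))*Z = (((-4 - Z)/(8 + Z))*(-1 + Z))*Z = ((-1 + Z)*(-4 - Z)/(8 + Z))*Z = Z*(-1 + Z)*(-4 - Z)/(8 + Z))
a(s(-18))/(-828855) = -(-3 - 18)*(-1 + (-3 - 18))*(4 + (-3 - 18))/(8 + (-3 - 18))/(-828855) = -1*(-21)*(-1 - 21)*(4 - 21)/(8 - 21)*(-1/828855) = -1*(-21)*(-22)*(-17)/(-13)*(-1/828855) = -1*(-21)*(-1/13)*(-22)*(-17)*(-1/828855) = -7854/13*(-1/828855) = 2618/3591705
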